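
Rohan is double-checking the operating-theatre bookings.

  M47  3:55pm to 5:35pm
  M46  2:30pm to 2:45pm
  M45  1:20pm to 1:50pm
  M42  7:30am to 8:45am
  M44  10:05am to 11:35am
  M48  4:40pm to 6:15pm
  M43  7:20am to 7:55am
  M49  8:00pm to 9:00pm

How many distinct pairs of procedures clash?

2

Check each pair: they overlap iff neither finishes before the other starts.
Sorted by start: M43, M42, M44, M45, M46, M47, M48, M49.
M42 starts before M43 ends → M43 and M42 overlap.
M44 starts after M43 ends, so nothing later overlaps M43 either.
M44 starts after M42 ends, so nothing later overlaps M42 either.
M45 starts after M44 ends, so nothing later overlaps M44 either.
M46 starts after M45 ends, so nothing later overlaps M45 either.
M47 starts after M46 ends, so nothing later overlaps M46 either.
M48 starts before M47 ends → M47 and M48 overlap.
M49 starts after M47 ends.
M49 starts after M48 ends.
Overlapping pairs: M42 & M43, M47 & M48 — 2 in total.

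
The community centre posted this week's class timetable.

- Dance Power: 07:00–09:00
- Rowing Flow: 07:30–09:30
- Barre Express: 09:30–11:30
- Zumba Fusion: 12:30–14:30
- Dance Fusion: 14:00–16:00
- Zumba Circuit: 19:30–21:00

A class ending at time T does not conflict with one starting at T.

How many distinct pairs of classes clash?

2

Sorted by start: Dance Power, Rowing Flow, Barre Express, Zumba Fusion, Dance Fusion, Zumba Circuit.
Rowing Flow starts before Dance Power ends → Dance Power and Rowing Flow overlap.
Barre Express starts after Dance Power ends — done with Dance Power.
Barre Express starts exactly when Rowing Flow ends (back-to-back, no overlap) — done with Rowing Flow.
Zumba Fusion starts after Barre Express ends — done with Barre Express.
Dance Fusion starts before Zumba Fusion ends → Zumba Fusion and Dance Fusion overlap.
Zumba Circuit starts after Zumba Fusion ends.
Zumba Circuit starts after Dance Fusion ends.
Overlapping pairs: Dance Fusion & Zumba Fusion, Dance Power & Rowing Flow — 2 in total.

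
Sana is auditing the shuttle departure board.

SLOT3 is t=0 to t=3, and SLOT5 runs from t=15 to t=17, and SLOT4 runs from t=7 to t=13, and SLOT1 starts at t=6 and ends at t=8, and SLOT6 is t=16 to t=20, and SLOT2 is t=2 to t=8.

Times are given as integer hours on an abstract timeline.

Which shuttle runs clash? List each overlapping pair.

Sorted by start: SLOT3, SLOT2, SLOT1, SLOT4, SLOT5, SLOT6.
SLOT2 starts before SLOT3 ends → SLOT3 and SLOT2 overlap.
SLOT1 starts after SLOT3 ends — done with SLOT3.
SLOT1 starts before SLOT2 ends → SLOT2 and SLOT1 overlap.
SLOT4 starts before SLOT2 ends → SLOT2 and SLOT4 overlap.
SLOT5 starts after SLOT2 ends — done with SLOT2.
SLOT4 starts before SLOT1 ends → SLOT1 and SLOT4 overlap.
SLOT5 starts after SLOT1 ends — done with SLOT1.
SLOT5 starts after SLOT4 ends — done with SLOT4.
SLOT6 starts before SLOT5 ends → SLOT5 and SLOT6 overlap.

SLOT1 & SLOT2, SLOT1 & SLOT4, SLOT2 & SLOT3, SLOT2 & SLOT4, SLOT5 & SLOT6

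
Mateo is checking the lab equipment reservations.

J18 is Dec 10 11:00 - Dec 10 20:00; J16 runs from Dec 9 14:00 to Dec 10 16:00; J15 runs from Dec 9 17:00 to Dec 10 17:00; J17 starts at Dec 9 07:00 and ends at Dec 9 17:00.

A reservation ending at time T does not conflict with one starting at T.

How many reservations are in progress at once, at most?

3

Sweep the timeline, counting +1 at each start and −1 at each end (ends before starts at a tie):
Dec 9 07:00 start J17 → 1
Dec 9 14:00 start J16 → 2
Dec 9 17:00 end J17 → 1
Dec 9 17:00 start J15 → 2
Dec 10 11:00 start J18 → 3
Dec 10 16:00 end J16 → 2
Dec 10 17:00 end J15 → 1
Dec 10 20:00 end J18 → 0
Peak is 3, at Dec 10 11:00 (J15, J16, J18).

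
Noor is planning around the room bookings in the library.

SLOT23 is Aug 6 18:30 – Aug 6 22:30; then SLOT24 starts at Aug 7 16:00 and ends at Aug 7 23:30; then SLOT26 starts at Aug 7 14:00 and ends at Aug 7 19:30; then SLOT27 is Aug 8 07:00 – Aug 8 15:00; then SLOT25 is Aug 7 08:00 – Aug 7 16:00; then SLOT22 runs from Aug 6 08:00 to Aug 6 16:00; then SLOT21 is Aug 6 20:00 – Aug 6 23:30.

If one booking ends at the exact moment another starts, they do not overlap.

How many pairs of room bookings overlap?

3

Sorted by start: SLOT22, SLOT23, SLOT21, SLOT25, SLOT26, SLOT24, SLOT27.
SLOT23 starts after SLOT22 ends; SLOT22 is clear from here.
SLOT21 starts before SLOT23 ends → SLOT23 and SLOT21 overlap.
SLOT25 starts after SLOT23 ends; SLOT23 is clear from here.
SLOT25 starts after SLOT21 ends; SLOT21 is clear from here.
SLOT26 starts before SLOT25 ends → SLOT25 and SLOT26 overlap.
SLOT24 starts exactly when SLOT25 ends (back-to-back, no overlap); SLOT25 is clear from here.
SLOT24 starts before SLOT26 ends → SLOT26 and SLOT24 overlap.
SLOT27 starts after SLOT26 ends.
SLOT27 starts after SLOT24 ends.
Overlapping pairs: SLOT21 & SLOT23, SLOT24 & SLOT26, SLOT25 & SLOT26 — 3 in total.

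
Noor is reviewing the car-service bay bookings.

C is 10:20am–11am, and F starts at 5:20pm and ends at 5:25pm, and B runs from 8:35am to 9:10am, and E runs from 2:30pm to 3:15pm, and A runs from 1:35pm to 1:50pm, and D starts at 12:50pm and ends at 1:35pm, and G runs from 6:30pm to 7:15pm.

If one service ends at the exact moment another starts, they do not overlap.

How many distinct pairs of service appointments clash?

0

Sorted by start: B, C, D, A, E, F, G.
C starts after B ends, so B has no further overlaps.
D starts after C ends, so C has no further overlaps.
A starts exactly when D ends (back-to-back, no overlap), so D has no further overlaps.
E starts after A ends, so A has no further overlaps.
F starts after E ends, so E has no further overlaps.
G starts after F ends.
No pair overlaps.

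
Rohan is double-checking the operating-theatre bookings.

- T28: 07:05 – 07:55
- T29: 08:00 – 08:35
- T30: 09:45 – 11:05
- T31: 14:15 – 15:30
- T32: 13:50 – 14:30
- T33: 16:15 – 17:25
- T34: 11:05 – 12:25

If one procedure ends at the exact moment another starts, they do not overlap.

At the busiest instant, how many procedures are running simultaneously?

Walk through starts and ends in time order (an end at T is processed before a start at T):
07:05 start T28 → 1
07:55 end T28 → 0
08:00 start T29 → 1
08:35 end T29 → 0
09:45 start T30 → 1
11:05 end T30 → 0
11:05 start T34 → 1
12:25 end T34 → 0
13:50 start T32 → 1
14:15 start T31 → 2
14:30 end T32 → 1
15:30 end T31 → 0
16:15 start T33 → 1
17:25 end T33 → 0
Peak is 2, at 14:15 (T31, T32).

2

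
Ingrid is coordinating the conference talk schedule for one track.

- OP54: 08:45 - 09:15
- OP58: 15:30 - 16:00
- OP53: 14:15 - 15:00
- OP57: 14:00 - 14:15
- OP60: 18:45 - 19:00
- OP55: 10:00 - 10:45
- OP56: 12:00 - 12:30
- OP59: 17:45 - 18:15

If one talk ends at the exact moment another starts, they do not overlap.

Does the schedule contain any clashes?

Sorted by start: OP54, OP55, OP56, OP57, OP53, OP58, OP59, OP60.
OP55 starts after OP54 ends; OP54 is clear from here.
OP56 starts after OP55 ends; OP55 is clear from here.
OP57 starts after OP56 ends; OP56 is clear from here.
OP53 starts exactly when OP57 ends (back-to-back, no overlap); OP57 is clear from here.
OP58 starts after OP53 ends; OP53 is clear from here.
OP59 starts after OP58 ends; OP58 is clear from here.
OP60 starts after OP59 ends.
Every pair is clear; the schedule has no overlaps.

No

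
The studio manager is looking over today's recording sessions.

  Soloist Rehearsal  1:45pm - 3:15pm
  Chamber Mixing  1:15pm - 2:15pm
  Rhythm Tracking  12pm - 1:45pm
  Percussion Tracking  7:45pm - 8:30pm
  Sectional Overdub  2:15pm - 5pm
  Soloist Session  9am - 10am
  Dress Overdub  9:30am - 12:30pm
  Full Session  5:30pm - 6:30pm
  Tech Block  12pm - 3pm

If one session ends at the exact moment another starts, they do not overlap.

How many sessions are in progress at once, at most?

3

Walk through starts and ends in time order (an end at T is processed before a start at T):
9am start Soloist Session → 1
9:30am start Dress Overdub → 2
10am end Soloist Session → 1
12pm start Rhythm Tracking → 2
12pm start Tech Block → 3
12:30pm end Dress Overdub → 2
1:15pm start Chamber Mixing → 3
1:45pm end Rhythm Tracking → 2
1:45pm start Soloist Rehearsal → 3
2:15pm end Chamber Mixing → 2
2:15pm start Sectional Overdub → 3
3pm end Tech Block → 2
3:15pm end Soloist Rehearsal → 1
5pm end Sectional Overdub → 0
5:30pm start Full Session → 1
6:30pm end Full Session → 0
7:45pm start Percussion Tracking → 1
8:30pm end Percussion Tracking → 0
Peak is 3, at 12pm (Dress Overdub, Rhythm Tracking, Tech Block).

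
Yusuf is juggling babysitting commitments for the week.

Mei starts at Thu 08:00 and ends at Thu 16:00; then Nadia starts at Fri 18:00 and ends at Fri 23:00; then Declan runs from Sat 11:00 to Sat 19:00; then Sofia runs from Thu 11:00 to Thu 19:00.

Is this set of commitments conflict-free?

Check each pair: they overlap iff neither finishes before the other starts.
Sorted by start: Mei, Sofia, Nadia, Declan.
Sofia starts before Mei ends → Mei and Sofia overlap.
That's a conflict, so the schedule is not conflict-free.

No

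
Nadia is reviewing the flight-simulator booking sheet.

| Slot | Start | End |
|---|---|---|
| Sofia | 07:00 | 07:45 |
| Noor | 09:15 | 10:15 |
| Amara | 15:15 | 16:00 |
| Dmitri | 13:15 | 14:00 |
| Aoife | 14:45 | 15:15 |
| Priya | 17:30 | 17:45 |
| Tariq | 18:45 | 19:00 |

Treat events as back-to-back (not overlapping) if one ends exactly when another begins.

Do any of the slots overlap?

No

Sorted by start: Sofia, Noor, Dmitri, Aoife, Amara, Priya, Tariq.
Noor starts after Sofia ends; Sofia is clear from here.
Dmitri starts after Noor ends; Noor is clear from here.
Aoife starts after Dmitri ends; Dmitri is clear from here.
Amara starts exactly when Aoife ends (back-to-back, no overlap); Aoife is clear from here.
Priya starts after Amara ends; Amara is clear from here.
Tariq starts after Priya ends.
Every pair is clear; the schedule has no overlaps.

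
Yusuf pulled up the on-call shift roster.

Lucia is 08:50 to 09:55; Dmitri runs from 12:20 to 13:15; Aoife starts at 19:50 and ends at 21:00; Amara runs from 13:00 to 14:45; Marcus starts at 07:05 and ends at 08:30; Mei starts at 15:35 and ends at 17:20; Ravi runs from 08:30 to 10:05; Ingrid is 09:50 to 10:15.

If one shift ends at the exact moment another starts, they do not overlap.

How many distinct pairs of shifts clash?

Sorted by start: Marcus, Ravi, Lucia, Ingrid, Dmitri, Amara, Mei, Aoife.
Ravi starts exactly when Marcus ends (back-to-back, no overlap), so Marcus has no further overlaps.
Lucia starts before Ravi ends → Ravi and Lucia overlap.
Ingrid starts before Ravi ends → Ravi and Ingrid overlap.
Dmitri starts after Ravi ends, so Ravi has no further overlaps.
Ingrid starts before Lucia ends → Lucia and Ingrid overlap.
Dmitri starts after Lucia ends, so Lucia has no further overlaps.
Dmitri starts after Ingrid ends, so Ingrid has no further overlaps.
Amara starts before Dmitri ends → Dmitri and Amara overlap.
Mei starts after Dmitri ends, so Dmitri has no further overlaps.
Mei starts after Amara ends, so Amara has no further overlaps.
Aoife starts after Mei ends.
Overlapping pairs: Amara & Dmitri, Ingrid & Lucia, Ingrid & Ravi, Lucia & Ravi — 4 in total.

4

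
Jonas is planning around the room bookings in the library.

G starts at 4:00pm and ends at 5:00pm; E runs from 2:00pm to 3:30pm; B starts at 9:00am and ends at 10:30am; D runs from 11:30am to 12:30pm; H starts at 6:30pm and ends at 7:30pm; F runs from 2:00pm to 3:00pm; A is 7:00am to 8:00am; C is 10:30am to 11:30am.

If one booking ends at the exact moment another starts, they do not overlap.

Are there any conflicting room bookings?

Sorted by start: A, B, C, D, E, F, G, H.
B starts after A ends; A is clear from here.
C starts exactly when B ends (back-to-back, no overlap); B is clear from here.
D starts exactly when C ends (back-to-back, no overlap); C is clear from here.
E starts after D ends; D is clear from here.
F starts before E ends → E and F overlap.
That's a conflict, so the schedule is not conflict-free.

Yes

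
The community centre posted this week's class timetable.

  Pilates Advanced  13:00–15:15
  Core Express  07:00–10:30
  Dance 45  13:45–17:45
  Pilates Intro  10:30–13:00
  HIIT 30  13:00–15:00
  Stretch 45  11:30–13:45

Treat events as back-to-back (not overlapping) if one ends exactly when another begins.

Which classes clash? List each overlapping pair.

Dance 45 & HIIT 30, Dance 45 & Pilates Advanced, HIIT 30 & Pilates Advanced, HIIT 30 & Stretch 45, Pilates Advanced & Stretch 45, Pilates Intro & Stretch 45

Sorted by start: Core Express, Pilates Intro, Stretch 45, HIIT 30, Pilates Advanced, Dance 45.
Pilates Intro starts exactly when Core Express ends (back-to-back, no overlap), so nothing later overlaps Core Express either.
Stretch 45 starts before Pilates Intro ends → Pilates Intro and Stretch 45 overlap.
HIIT 30 starts exactly when Pilates Intro ends (back-to-back, no overlap), so nothing later overlaps Pilates Intro either.
HIIT 30 starts before Stretch 45 ends → Stretch 45 and HIIT 30 overlap.
Pilates Advanced starts before Stretch 45 ends → Stretch 45 and Pilates Advanced overlap.
Dance 45 starts exactly when Stretch 45 ends (back-to-back, no overlap).
Pilates Advanced starts before HIIT 30 ends → HIIT 30 and Pilates Advanced overlap.
Dance 45 starts before HIIT 30 ends → HIIT 30 and Dance 45 overlap.
Dance 45 starts before Pilates Advanced ends → Pilates Advanced and Dance 45 overlap.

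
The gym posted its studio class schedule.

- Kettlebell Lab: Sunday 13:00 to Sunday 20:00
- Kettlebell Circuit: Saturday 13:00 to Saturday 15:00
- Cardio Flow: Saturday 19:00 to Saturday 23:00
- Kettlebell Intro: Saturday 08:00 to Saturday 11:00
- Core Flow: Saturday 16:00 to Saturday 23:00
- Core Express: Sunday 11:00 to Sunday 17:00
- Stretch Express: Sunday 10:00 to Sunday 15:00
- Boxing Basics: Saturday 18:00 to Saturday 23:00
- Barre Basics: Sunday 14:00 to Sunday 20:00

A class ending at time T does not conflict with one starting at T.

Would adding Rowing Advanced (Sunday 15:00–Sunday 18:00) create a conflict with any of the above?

Yes — it overlaps Barre Basics, Core Express, Kettlebell Lab

Kettlebell Intro: ends Saturday 11:00 at or before Rowing Advanced starts Sunday 15:00 → clear.
Kettlebell Circuit: ends Saturday 15:00 at or before Rowing Advanced starts Sunday 15:00 → clear.
Core Flow: ends Saturday 23:00 at or before Rowing Advanced starts Sunday 15:00 → clear.
Boxing Basics: ends Saturday 23:00 at or before Rowing Advanced starts Sunday 15:00 → clear.
Cardio Flow: ends Saturday 23:00 at or before Rowing Advanced starts Sunday 15:00 → clear.
Stretch Express: ends Sunday 15:00 at or before Rowing Advanced starts Sunday 15:00 → clear.
Core Express: starts Sunday 11:00 before Rowing Advanced ends Sunday 18:00, and ends Sunday 17:00 after Rowing Advanced starts Sunday 15:00 → overlap.
Kettlebell Lab: starts Sunday 13:00 before Rowing Advanced ends Sunday 18:00, and ends Sunday 20:00 after Rowing Advanced starts Sunday 15:00 → overlap.
Barre Basics: starts Sunday 14:00 before Rowing Advanced ends Sunday 18:00, and ends Sunday 20:00 after Rowing Advanced starts Sunday 15:00 → overlap.
Rowing Advanced overlaps Kettlebell Lab, Core Express, Barre Basics.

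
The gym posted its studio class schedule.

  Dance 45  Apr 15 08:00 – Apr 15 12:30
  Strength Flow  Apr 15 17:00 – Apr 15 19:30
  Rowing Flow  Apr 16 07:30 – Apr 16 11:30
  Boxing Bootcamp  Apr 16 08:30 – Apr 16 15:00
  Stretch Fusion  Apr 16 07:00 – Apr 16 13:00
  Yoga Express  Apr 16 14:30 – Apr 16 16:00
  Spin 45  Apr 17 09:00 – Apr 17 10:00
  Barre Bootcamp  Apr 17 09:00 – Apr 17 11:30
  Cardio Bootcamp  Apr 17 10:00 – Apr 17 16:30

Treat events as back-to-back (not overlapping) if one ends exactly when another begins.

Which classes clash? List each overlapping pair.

Sorted by start: Dance 45, Strength Flow, Stretch Fusion, Rowing Flow, Boxing Bootcamp, Yoga Express, Spin 45, Barre Bootcamp, Cardio Bootcamp.
Strength Flow starts after Dance 45 ends; Dance 45 is clear from here.
Stretch Fusion starts after Strength Flow ends; Strength Flow is clear from here.
Rowing Flow starts before Stretch Fusion ends → Stretch Fusion and Rowing Flow overlap.
Boxing Bootcamp starts before Stretch Fusion ends → Stretch Fusion and Boxing Bootcamp overlap.
Yoga Express starts after Stretch Fusion ends; Stretch Fusion is clear from here.
Boxing Bootcamp starts before Rowing Flow ends → Rowing Flow and Boxing Bootcamp overlap.
Yoga Express starts after Rowing Flow ends; Rowing Flow is clear from here.
Yoga Express starts before Boxing Bootcamp ends → Boxing Bootcamp and Yoga Express overlap.
Spin 45 starts after Boxing Bootcamp ends; Boxing Bootcamp is clear from here.
Spin 45 starts after Yoga Express ends; Yoga Express is clear from here.
Barre Bootcamp starts before Spin 45 ends → Spin 45 and Barre Bootcamp overlap.
Cardio Bootcamp starts exactly when Spin 45 ends (back-to-back, no overlap).
Cardio Bootcamp starts before Barre Bootcamp ends → Barre Bootcamp and Cardio Bootcamp overlap.

Barre Bootcamp & Cardio Bootcamp, Barre Bootcamp & Spin 45, Boxing Bootcamp & Rowing Flow, Boxing Bootcamp & Stretch Fusion, Boxing Bootcamp & Yoga Express, Rowing Flow & Stretch Fusion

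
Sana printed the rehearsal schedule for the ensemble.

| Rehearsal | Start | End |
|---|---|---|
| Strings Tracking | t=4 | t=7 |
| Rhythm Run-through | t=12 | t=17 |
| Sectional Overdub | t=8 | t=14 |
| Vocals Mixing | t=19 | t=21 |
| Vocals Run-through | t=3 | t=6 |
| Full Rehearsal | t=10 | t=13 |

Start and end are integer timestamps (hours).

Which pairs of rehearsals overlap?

Two intervals overlap when each starts before the other ends.
Sorted by start: Vocals Run-through, Strings Tracking, Sectional Overdub, Full Rehearsal, Rhythm Run-through, Vocals Mixing.
Strings Tracking starts before Vocals Run-through ends → Vocals Run-through and Strings Tracking overlap.
Sectional Overdub starts after Vocals Run-through ends, so Vocals Run-through has no further overlaps.
Sectional Overdub starts after Strings Tracking ends, so Strings Tracking has no further overlaps.
Full Rehearsal starts before Sectional Overdub ends → Sectional Overdub and Full Rehearsal overlap.
Rhythm Run-through starts before Sectional Overdub ends → Sectional Overdub and Rhythm Run-through overlap.
Vocals Mixing starts after Sectional Overdub ends.
Rhythm Run-through starts before Full Rehearsal ends → Full Rehearsal and Rhythm Run-through overlap.
Vocals Mixing starts after Full Rehearsal ends.
Vocals Mixing starts after Rhythm Run-through ends.

Full Rehearsal & Rhythm Run-through, Full Rehearsal & Sectional Overdub, Rhythm Run-through & Sectional Overdub, Strings Tracking & Vocals Run-through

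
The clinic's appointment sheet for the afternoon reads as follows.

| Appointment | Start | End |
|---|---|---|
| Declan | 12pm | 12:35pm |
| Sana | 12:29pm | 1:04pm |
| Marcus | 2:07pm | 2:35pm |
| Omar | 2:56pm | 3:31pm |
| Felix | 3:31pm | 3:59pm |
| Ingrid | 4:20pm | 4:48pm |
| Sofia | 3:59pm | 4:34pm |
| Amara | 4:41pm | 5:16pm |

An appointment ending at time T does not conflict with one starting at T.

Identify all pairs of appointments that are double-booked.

Amara & Ingrid, Declan & Sana, Ingrid & Sofia

Two intervals overlap when each starts before the other ends.
Sorted by start: Declan, Sana, Marcus, Omar, Felix, Sofia, Ingrid, Amara.
Sana starts before Declan ends → Declan and Sana overlap.
Marcus starts after Declan ends, so nothing later overlaps Declan either.
Marcus starts after Sana ends, so nothing later overlaps Sana either.
Omar starts after Marcus ends, so nothing later overlaps Marcus either.
Felix starts exactly when Omar ends (back-to-back, no overlap), so nothing later overlaps Omar either.
Sofia starts exactly when Felix ends (back-to-back, no overlap), so nothing later overlaps Felix either.
Ingrid starts before Sofia ends → Sofia and Ingrid overlap.
Amara starts after Sofia ends.
Amara starts before Ingrid ends → Ingrid and Amara overlap.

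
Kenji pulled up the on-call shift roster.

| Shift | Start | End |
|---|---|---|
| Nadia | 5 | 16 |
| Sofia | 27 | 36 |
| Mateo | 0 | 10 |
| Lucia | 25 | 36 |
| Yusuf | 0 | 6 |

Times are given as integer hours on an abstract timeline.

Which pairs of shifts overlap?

Check each pair: they overlap iff neither finishes before the other starts.
Sorted by start: Yusuf, Mateo, Nadia, Lucia, Sofia.
Mateo starts before Yusuf ends → Yusuf and Mateo overlap.
Nadia starts before Yusuf ends → Yusuf and Nadia overlap.
Lucia starts after Yusuf ends; Yusuf is clear from here.
Nadia starts before Mateo ends → Mateo and Nadia overlap.
Lucia starts after Mateo ends; Mateo is clear from here.
Lucia starts after Nadia ends; Nadia is clear from here.
Sofia starts before Lucia ends → Lucia and Sofia overlap.

Lucia & Sofia, Mateo & Nadia, Mateo & Yusuf, Nadia & Yusuf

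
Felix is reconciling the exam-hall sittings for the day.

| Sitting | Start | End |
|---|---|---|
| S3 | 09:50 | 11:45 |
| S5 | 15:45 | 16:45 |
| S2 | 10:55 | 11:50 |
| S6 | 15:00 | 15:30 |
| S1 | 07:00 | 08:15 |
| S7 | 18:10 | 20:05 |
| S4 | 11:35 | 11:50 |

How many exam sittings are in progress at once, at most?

3

Walk through starts and ends in time order (an end at T is processed before a start at T):
07:00 start S1 → 1
08:15 end S1 → 0
09:50 start S3 → 1
10:55 start S2 → 2
11:35 start S4 → 3
11:45 end S3 → 2
11:50 end S2 → 1
11:50 end S4 → 0
15:00 start S6 → 1
15:30 end S6 → 0
15:45 start S5 → 1
16:45 end S5 → 0
18:10 start S7 → 1
20:05 end S7 → 0
Peak is 3, at 11:35 (S2, S3, S4).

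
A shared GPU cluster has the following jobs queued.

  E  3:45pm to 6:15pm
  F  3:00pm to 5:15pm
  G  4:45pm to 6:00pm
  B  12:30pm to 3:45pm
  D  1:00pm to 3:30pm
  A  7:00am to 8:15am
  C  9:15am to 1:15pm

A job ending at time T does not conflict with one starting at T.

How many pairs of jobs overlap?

Check each pair: they overlap iff neither finishes before the other starts.
Sorted by start: A, C, B, D, F, E, G.
C starts after A ends, so A has no further overlaps.
B starts before C ends → C and B overlap.
D starts before C ends → C and D overlap.
F starts after C ends, so C has no further overlaps.
D starts before B ends → B and D overlap.
F starts before B ends → B and F overlap.
E starts exactly when B ends (back-to-back, no overlap), so B has no further overlaps.
F starts before D ends → D and F overlap.
E starts after D ends, so D has no further overlaps.
E starts before F ends → F and E overlap.
G starts before F ends → F and G overlap.
G starts before E ends → E and G overlap.
Overlapping pairs: B & C, B & D, B & F, C & D, D & F, E & F, E & G, F & G — 8 in total.

8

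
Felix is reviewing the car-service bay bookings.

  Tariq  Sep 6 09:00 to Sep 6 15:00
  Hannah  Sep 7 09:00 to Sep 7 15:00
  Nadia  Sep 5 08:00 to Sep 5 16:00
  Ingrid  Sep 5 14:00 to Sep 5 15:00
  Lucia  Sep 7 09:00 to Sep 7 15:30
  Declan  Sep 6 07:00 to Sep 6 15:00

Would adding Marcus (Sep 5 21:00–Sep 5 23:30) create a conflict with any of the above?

No — it doesn't clash with anything

Nadia: ends Sep 5 16:00 at or before Marcus starts Sep 5 21:00 → clear.
Ingrid: ends Sep 5 15:00 at or before Marcus starts Sep 5 21:00 → clear.
Declan: starts Sep 6 07:00 at or after Marcus ends Sep 5 23:30 → clear.
Tariq: starts Sep 6 09:00 at or after Marcus ends Sep 5 23:30 → clear.
Lucia: starts Sep 7 09:00 at or after Marcus ends Sep 5 23:30 → clear.
Hannah: starts Sep 7 09:00 at or after Marcus ends Sep 5 23:30 → clear.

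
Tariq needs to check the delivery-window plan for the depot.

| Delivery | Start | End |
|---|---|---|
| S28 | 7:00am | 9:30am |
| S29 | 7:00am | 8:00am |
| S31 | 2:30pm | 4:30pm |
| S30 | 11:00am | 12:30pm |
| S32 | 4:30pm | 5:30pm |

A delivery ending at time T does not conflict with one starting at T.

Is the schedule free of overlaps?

No

Check each pair: they overlap iff neither finishes before the other starts.
Sorted by start: S28, S29, S30, S31, S32.
S29 starts before S28 ends → S28 and S29 overlap.
That's a conflict, so the schedule is not conflict-free.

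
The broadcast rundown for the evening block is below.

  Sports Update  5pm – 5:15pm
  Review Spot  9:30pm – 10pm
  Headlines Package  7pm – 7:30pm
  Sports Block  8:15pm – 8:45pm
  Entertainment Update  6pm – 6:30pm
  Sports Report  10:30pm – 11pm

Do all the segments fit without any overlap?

Two intervals overlap when each starts before the other ends.
Sorted by start: Sports Update, Entertainment Update, Headlines Package, Sports Block, Review Spot, Sports Report.
Entertainment Update starts after Sports Update ends — done with Sports Update.
Headlines Package starts after Entertainment Update ends — done with Entertainment Update.
Sports Block starts after Headlines Package ends — done with Headlines Package.
Review Spot starts after Sports Block ends — done with Sports Block.
Sports Report starts after Review Spot ends.
Every pair is clear; the schedule has no overlaps.

Yes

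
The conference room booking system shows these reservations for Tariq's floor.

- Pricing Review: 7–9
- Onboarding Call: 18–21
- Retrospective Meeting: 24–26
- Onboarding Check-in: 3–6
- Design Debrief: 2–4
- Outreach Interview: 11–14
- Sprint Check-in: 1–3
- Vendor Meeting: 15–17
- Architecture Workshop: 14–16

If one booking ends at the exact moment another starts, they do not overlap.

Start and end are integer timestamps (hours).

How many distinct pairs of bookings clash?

3

Sorted by start: Sprint Check-in, Design Debrief, Onboarding Check-in, Pricing Review, Outreach Interview, Architecture Workshop, Vendor Meeting, Onboarding Call, Retrospective Meeting.
Design Debrief starts before Sprint Check-in ends → Sprint Check-in and Design Debrief overlap.
Onboarding Check-in starts exactly when Sprint Check-in ends (back-to-back, no overlap), so Sprint Check-in has no further overlaps.
Onboarding Check-in starts before Design Debrief ends → Design Debrief and Onboarding Check-in overlap.
Pricing Review starts after Design Debrief ends, so Design Debrief has no further overlaps.
Pricing Review starts after Onboarding Check-in ends, so Onboarding Check-in has no further overlaps.
Outreach Interview starts after Pricing Review ends, so Pricing Review has no further overlaps.
Architecture Workshop starts exactly when Outreach Interview ends (back-to-back, no overlap), so Outreach Interview has no further overlaps.
Vendor Meeting starts before Architecture Workshop ends → Architecture Workshop and Vendor Meeting overlap.
Onboarding Call starts after Architecture Workshop ends, so Architecture Workshop has no further overlaps.
Onboarding Call starts after Vendor Meeting ends, so Vendor Meeting has no further overlaps.
Retrospective Meeting starts after Onboarding Call ends.
Overlapping pairs: Architecture Workshop & Vendor Meeting, Design Debrief & Onboarding Check-in, Design Debrief & Sprint Check-in — 3 in total.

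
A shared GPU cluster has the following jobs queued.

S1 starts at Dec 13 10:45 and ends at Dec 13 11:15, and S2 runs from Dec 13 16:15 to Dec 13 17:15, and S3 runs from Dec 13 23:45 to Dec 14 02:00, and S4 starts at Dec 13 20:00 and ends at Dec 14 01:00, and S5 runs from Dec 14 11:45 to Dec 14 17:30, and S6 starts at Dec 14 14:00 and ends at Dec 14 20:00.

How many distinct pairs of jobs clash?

2

Sorted by start: S1, S2, S4, S3, S5, S6.
S2 starts after S1 ends; S1 is clear from here.
S4 starts after S2 ends; S2 is clear from here.
S3 starts before S4 ends → S4 and S3 overlap.
S5 starts after S4 ends; S4 is clear from here.
S5 starts after S3 ends; S3 is clear from here.
S6 starts before S5 ends → S5 and S6 overlap.
Overlapping pairs: S3 & S4, S5 & S6 — 2 in total.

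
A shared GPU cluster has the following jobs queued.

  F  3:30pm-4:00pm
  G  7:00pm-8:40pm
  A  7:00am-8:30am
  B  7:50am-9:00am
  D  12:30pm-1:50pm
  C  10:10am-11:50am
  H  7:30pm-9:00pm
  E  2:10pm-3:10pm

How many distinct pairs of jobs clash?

Sorted by start: A, B, C, D, E, F, G, H.
B starts before A ends → A and B overlap.
C starts after A ends, so A has no further overlaps.
C starts after B ends, so B has no further overlaps.
D starts after C ends, so C has no further overlaps.
E starts after D ends, so D has no further overlaps.
F starts after E ends, so E has no further overlaps.
G starts after F ends, so F has no further overlaps.
H starts before G ends → G and H overlap.
Overlapping pairs: A & B, G & H — 2 in total.

2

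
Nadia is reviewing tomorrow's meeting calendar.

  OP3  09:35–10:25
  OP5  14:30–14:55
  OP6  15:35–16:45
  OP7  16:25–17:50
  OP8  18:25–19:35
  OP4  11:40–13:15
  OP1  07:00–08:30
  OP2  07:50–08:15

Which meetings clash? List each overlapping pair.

Sorted by start: OP1, OP2, OP3, OP4, OP5, OP6, OP7, OP8.
OP2 starts before OP1 ends → OP1 and OP2 overlap.
OP3 starts after OP1 ends; OP1 is clear from here.
OP3 starts after OP2 ends; OP2 is clear from here.
OP4 starts after OP3 ends; OP3 is clear from here.
OP5 starts after OP4 ends; OP4 is clear from here.
OP6 starts after OP5 ends; OP5 is clear from here.
OP7 starts before OP6 ends → OP6 and OP7 overlap.
OP8 starts after OP6 ends.
OP8 starts after OP7 ends.

OP1 & OP2, OP6 & OP7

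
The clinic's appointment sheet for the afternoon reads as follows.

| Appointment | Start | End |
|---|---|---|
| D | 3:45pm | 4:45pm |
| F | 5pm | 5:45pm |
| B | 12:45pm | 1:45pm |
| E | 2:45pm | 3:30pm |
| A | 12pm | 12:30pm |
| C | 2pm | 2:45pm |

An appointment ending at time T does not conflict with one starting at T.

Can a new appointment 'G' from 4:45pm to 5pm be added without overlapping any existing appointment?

A: ends 12:30pm at or before G starts 4:45pm → clear.
B: ends 1:45pm at or before G starts 4:45pm → clear.
C: ends 2:45pm at or before G starts 4:45pm → clear.
E: ends 3:30pm at or before G starts 4:45pm → clear.
D: ends 4:45pm at or before G starts 4:45pm → clear.
F: starts 5pm at or after G ends 5pm → clear.

Yes — the slot is free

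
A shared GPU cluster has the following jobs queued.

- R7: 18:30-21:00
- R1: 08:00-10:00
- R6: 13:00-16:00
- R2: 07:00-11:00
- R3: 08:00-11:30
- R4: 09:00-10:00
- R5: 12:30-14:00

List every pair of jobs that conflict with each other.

Sorted by start: R2, R1, R3, R4, R5, R6, R7.
R1 starts before R2 ends → R2 and R1 overlap.
R3 starts before R2 ends → R2 and R3 overlap.
R4 starts before R2 ends → R2 and R4 overlap.
R5 starts after R2 ends — done with R2.
R3 starts before R1 ends → R1 and R3 overlap.
R4 starts before R1 ends → R1 and R4 overlap.
R5 starts after R1 ends — done with R1.
R4 starts before R3 ends → R3 and R4 overlap.
R5 starts after R3 ends — done with R3.
R5 starts after R4 ends — done with R4.
R6 starts before R5 ends → R5 and R6 overlap.
R7 starts after R5 ends.
R7 starts after R6 ends.

R1 & R2, R1 & R3, R1 & R4, R2 & R3, R2 & R4, R3 & R4, R5 & R6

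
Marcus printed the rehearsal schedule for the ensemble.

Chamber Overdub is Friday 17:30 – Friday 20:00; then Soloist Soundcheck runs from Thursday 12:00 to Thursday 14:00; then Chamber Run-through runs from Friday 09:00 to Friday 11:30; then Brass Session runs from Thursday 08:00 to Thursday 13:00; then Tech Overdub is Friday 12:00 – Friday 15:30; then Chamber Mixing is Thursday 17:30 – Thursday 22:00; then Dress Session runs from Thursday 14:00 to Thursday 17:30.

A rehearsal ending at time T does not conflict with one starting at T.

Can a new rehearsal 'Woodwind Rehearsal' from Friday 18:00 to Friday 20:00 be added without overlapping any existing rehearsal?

Brass Session: ends Thursday 13:00 at or before Woodwind Rehearsal starts Friday 18:00 → clear.
Soloist Soundcheck: ends Thursday 14:00 at or before Woodwind Rehearsal starts Friday 18:00 → clear.
Dress Session: ends Thursday 17:30 at or before Woodwind Rehearsal starts Friday 18:00 → clear.
Chamber Mixing: ends Thursday 22:00 at or before Woodwind Rehearsal starts Friday 18:00 → clear.
Chamber Run-through: ends Friday 11:30 at or before Woodwind Rehearsal starts Friday 18:00 → clear.
Tech Overdub: ends Friday 15:30 at or before Woodwind Rehearsal starts Friday 18:00 → clear.
Chamber Overdub: starts Friday 17:30 before Woodwind Rehearsal ends Friday 20:00, and ends Friday 20:00 after Woodwind Rehearsal starts Friday 18:00 → overlap.
Woodwind Rehearsal overlaps Chamber Overdub.

No — it overlaps Chamber Overdub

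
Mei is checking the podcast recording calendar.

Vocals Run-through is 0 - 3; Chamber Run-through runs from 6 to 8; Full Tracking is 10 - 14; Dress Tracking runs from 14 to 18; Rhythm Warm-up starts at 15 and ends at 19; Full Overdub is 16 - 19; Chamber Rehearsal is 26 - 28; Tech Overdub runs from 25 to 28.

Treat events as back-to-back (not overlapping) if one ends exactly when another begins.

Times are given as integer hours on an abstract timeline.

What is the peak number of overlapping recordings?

3

Sort all start/end points and keep a running count:
0 start Vocals Run-through → 1
3 end Vocals Run-through → 0
6 start Chamber Run-through → 1
8 end Chamber Run-through → 0
10 start Full Tracking → 1
14 end Full Tracking → 0
14 start Dress Tracking → 1
15 start Rhythm Warm-up → 2
16 start Full Overdub → 3
18 end Dress Tracking → 2
19 end Full Overdub → 1
19 end Rhythm Warm-up → 0
25 start Tech Overdub → 1
26 start Chamber Rehearsal → 2
28 end Chamber Rehearsal → 1
28 end Tech Overdub → 0
Peak is 3, at 16 (Dress Tracking, Full Overdub, Rhythm Warm-up).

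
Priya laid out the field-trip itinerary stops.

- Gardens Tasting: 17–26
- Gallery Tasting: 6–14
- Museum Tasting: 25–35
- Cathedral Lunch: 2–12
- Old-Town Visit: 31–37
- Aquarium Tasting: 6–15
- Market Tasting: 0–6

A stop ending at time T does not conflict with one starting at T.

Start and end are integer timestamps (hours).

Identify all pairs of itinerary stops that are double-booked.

Sorted by start: Market Tasting, Cathedral Lunch, Aquarium Tasting, Gallery Tasting, Gardens Tasting, Museum Tasting, Old-Town Visit.
Cathedral Lunch starts before Market Tasting ends → Market Tasting and Cathedral Lunch overlap.
Aquarium Tasting starts exactly when Market Tasting ends (back-to-back, no overlap), so nothing later overlaps Market Tasting either.
Aquarium Tasting starts before Cathedral Lunch ends → Cathedral Lunch and Aquarium Tasting overlap.
Gallery Tasting starts before Cathedral Lunch ends → Cathedral Lunch and Gallery Tasting overlap.
Gardens Tasting starts after Cathedral Lunch ends, so nothing later overlaps Cathedral Lunch either.
Gallery Tasting starts before Aquarium Tasting ends → Aquarium Tasting and Gallery Tasting overlap.
Gardens Tasting starts after Aquarium Tasting ends, so nothing later overlaps Aquarium Tasting either.
Gardens Tasting starts after Gallery Tasting ends, so nothing later overlaps Gallery Tasting either.
Museum Tasting starts before Gardens Tasting ends → Gardens Tasting and Museum Tasting overlap.
Old-Town Visit starts after Gardens Tasting ends.
Old-Town Visit starts before Museum Tasting ends → Museum Tasting and Old-Town Visit overlap.

Aquarium Tasting & Cathedral Lunch, Aquarium Tasting & Gallery Tasting, Cathedral Lunch & Gallery Tasting, Cathedral Lunch & Market Tasting, Gardens Tasting & Museum Tasting, Museum Tasting & Old-Town Visit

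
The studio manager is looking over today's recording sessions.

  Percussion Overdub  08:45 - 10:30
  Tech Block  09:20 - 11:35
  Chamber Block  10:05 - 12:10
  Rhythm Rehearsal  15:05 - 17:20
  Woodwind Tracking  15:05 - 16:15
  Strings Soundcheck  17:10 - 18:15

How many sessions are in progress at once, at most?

Sweep the timeline, counting +1 at each start and −1 at each end (ends before starts at a tie):
08:45 start Percussion Overdub → 1
09:20 start Tech Block → 2
10:05 start Chamber Block → 3
10:30 end Percussion Overdub → 2
11:35 end Tech Block → 1
12:10 end Chamber Block → 0
15:05 start Rhythm Rehearsal → 1
15:05 start Woodwind Tracking → 2
16:15 end Woodwind Tracking → 1
17:10 start Strings Soundcheck → 2
17:20 end Rhythm Rehearsal → 1
18:15 end Strings Soundcheck → 0
Peak is 3, at 10:05 (Chamber Block, Percussion Overdub, Tech Block).

3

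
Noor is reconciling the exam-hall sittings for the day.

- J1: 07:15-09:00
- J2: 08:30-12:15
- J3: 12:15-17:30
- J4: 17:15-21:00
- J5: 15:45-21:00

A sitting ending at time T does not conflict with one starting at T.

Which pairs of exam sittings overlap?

Sorted by start: J1, J2, J3, J5, J4.
J2 starts before J1 ends → J1 and J2 overlap.
J3 starts after J1 ends, so J1 has no further overlaps.
J3 starts exactly when J2 ends (back-to-back, no overlap), so J2 has no further overlaps.
J5 starts before J3 ends → J3 and J5 overlap.
J4 starts before J3 ends → J3 and J4 overlap.
J4 starts before J5 ends → J5 and J4 overlap.

J1 & J2, J3 & J4, J3 & J5, J4 & J5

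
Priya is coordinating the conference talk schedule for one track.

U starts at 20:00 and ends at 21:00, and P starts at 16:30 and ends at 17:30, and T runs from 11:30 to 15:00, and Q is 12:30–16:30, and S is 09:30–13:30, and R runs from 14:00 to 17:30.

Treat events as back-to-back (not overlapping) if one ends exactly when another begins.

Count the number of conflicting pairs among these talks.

Sorted by start: S, T, Q, R, P, U.
T starts before S ends → S and T overlap.
Q starts before S ends → S and Q overlap.
R starts after S ends — done with S.
Q starts before T ends → T and Q overlap.
R starts before T ends → T and R overlap.
P starts after T ends — done with T.
R starts before Q ends → Q and R overlap.
P starts exactly when Q ends (back-to-back, no overlap) — done with Q.
P starts before R ends → R and P overlap.
U starts after R ends.
U starts after P ends.
Overlapping pairs: P & R, Q & R, Q & S, Q & T, R & T, S & T — 6 in total.

6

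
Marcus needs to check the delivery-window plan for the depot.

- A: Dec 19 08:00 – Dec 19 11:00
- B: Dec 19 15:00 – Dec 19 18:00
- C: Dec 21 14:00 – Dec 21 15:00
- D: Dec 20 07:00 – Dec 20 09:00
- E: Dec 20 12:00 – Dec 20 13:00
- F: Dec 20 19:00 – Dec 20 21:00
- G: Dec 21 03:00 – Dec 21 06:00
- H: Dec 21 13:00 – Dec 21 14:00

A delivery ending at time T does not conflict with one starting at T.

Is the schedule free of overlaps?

Yes

Two intervals overlap when each starts before the other ends.
Sorted by start: A, B, D, E, F, G, H, C.
B starts after A ends, so nothing later overlaps A either.
D starts after B ends, so nothing later overlaps B either.
E starts after D ends, so nothing later overlaps D either.
F starts after E ends, so nothing later overlaps E either.
G starts after F ends, so nothing later overlaps F either.
H starts after G ends, so nothing later overlaps G either.
C starts exactly when H ends (back-to-back, no overlap).
Every pair is clear; the schedule has no overlaps.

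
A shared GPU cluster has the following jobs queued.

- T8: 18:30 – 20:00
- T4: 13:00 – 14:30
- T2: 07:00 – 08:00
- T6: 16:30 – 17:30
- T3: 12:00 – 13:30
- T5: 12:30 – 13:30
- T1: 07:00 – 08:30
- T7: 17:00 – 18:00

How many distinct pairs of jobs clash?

5

Two intervals overlap when each starts before the other ends.
Sorted by start: T1, T2, T3, T5, T4, T6, T7, T8.
T2 starts before T1 ends → T1 and T2 overlap.
T3 starts after T1 ends; T1 is clear from here.
T3 starts after T2 ends; T2 is clear from here.
T5 starts before T3 ends → T3 and T5 overlap.
T4 starts before T3 ends → T3 and T4 overlap.
T6 starts after T3 ends; T3 is clear from here.
T4 starts before T5 ends → T5 and T4 overlap.
T6 starts after T5 ends; T5 is clear from here.
T6 starts after T4 ends; T4 is clear from here.
T7 starts before T6 ends → T6 and T7 overlap.
T8 starts after T6 ends.
T8 starts after T7 ends.
Overlapping pairs: T1 & T2, T3 & T4, T3 & T5, T4 & T5, T6 & T7 — 5 in total.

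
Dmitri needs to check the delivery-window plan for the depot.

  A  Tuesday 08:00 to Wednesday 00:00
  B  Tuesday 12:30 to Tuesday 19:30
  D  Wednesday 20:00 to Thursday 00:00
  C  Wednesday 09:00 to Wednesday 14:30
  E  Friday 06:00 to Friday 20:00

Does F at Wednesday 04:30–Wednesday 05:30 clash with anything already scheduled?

No — it doesn't clash with anything

A: ends Wednesday 00:00 at or before F starts Wednesday 04:30 → clear.
B: ends Tuesday 19:30 at or before F starts Wednesday 04:30 → clear.
C: starts Wednesday 09:00 at or after F ends Wednesday 05:30 → clear.
D: starts Wednesday 20:00 at or after F ends Wednesday 05:30 → clear.
E: starts Friday 06:00 at or after F ends Wednesday 05:30 → clear.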